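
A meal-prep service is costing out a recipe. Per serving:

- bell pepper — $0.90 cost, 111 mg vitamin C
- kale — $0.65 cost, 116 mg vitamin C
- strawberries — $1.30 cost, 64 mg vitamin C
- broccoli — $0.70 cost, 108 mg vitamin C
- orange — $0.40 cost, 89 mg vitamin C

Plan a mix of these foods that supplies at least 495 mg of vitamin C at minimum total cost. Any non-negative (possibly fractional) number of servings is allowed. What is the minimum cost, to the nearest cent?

$2.22

Cost per mg of vitamin C: orange $0.0045, kale $0.0056, broccoli $0.0065, bell pepper $0.0081, strawberries $0.0203.
With no serving limits, use only orange: 495 mg / 89 mg = 5.562 servings × $0.40 = $2.22.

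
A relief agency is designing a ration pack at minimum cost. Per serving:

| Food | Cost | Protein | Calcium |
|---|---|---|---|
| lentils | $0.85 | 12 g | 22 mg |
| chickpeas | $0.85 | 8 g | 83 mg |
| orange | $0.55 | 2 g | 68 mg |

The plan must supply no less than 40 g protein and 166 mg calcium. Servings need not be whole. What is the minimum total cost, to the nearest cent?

An LP optimum is at a vertex; with two nutrient constraints at most two foods are used. Check each candidate.
lentils only: max(40/12, 166/22) = 7.545 servings → $6.41.
chickpeas only: max(40/8, 166/83) = 5 servings → $4.25.
orange only: max(40/2, 166/68) = 20 servings → $11.00.
lentils + chickpeas with both tight: 2.429 servings and 1.356 servings → $3.22.
lentils + orange with both tight: 3.093 servings and 1.44 servings → $3.42.
chickpeas + orange with both targets exact would need a negative amount; discard.
The minimum over all feasible corners is $3.22.

$3.22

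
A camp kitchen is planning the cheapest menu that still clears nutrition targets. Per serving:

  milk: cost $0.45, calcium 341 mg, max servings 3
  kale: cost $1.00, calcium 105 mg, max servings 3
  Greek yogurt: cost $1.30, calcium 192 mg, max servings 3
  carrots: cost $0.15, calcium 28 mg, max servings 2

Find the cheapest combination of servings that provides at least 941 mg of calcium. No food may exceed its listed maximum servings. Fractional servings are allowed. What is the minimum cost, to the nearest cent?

$1.24

Cost per mg of calcium: milk $0.0013, carrots $0.0054, Greek yogurt $0.0068, kale $0.0095.
Take 2.76 servings of milk: +941.0 mg calcium for $1.24 (total $1.24, still need 0.0 mg).
Greedy by cheapest-per-mg is optimal for a single linear constraint, so the minimum cost is $1.24.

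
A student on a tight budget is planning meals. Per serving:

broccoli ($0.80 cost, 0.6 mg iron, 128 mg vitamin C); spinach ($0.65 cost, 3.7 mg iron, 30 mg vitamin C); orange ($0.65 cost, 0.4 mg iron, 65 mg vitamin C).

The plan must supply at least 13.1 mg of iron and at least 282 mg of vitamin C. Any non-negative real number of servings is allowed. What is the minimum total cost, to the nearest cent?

broccoli only: max(13.1/0.6, 282/128) = 21.83 servings → $17.47.
spinach only: max(13.1/3.7, 282/30) = 9.4 servings → $6.11.
orange only: max(13.1/0.4, 282/65) = 32.75 servings → $21.29.
broccoli + spinach with both tight: 1.428 servings and 3.309 servings → $3.29.
broccoli + orange with both targets exact would need a negative amount; discard.
spinach + orange with both tight: 3.233 servings and 2.846 servings → $3.95.
The minimum over all feasible corners is $3.29.

$3.29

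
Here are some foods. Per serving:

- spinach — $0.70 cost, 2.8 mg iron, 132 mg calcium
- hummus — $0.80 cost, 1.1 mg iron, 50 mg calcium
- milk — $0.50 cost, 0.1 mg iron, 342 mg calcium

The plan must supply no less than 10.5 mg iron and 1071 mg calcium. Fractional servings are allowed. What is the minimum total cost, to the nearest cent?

$3.44

The cheapest plan sits at a corner of the feasible region — with two constraints it uses at most two foods.
spinach only: max(10.5/2.8, 1071/132) = 8.114 servings → $5.68.
hummus only: max(10.5/1.1, 1071/50) = 21.42 servings → $17.14.
milk only: max(10.5/0.1, 1071/342) = 105 servings → $52.50.
spinach + hummus with both targets exact would need a negative amount; discard.
spinach + milk with both tight: 3.689 servings and 1.708 servings → $3.44.
hummus + milk with both tight: 9.386 servings and 1.759 servings → $8.39.
The minimum over all feasible corners is $3.44.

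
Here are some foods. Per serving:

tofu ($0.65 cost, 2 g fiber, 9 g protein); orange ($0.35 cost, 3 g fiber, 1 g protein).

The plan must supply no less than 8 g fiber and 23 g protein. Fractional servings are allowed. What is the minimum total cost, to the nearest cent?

With two linear requirements the optimum uses one or two foods; enumerate the corners.
tofu only: max(8/2, 23/9) = 4 servings → $2.60.
orange only: max(8/3, 23/1) = 23 servings → $8.05.
tofu + orange with both tight: 2.44 servings and 1.04 servings → $1.95.
The minimum over all feasible corners is $1.95.

$1.95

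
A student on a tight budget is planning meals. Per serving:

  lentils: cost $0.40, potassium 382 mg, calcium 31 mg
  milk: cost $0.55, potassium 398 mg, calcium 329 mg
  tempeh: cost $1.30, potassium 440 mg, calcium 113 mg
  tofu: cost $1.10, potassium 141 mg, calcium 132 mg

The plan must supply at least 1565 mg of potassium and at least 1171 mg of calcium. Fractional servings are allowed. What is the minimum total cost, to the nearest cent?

Compare the cost at each extreme point of the feasible region.
lentils only: max(1565/382, 1171/31) = 37.77 servings → $15.11.
milk only: max(1565/398, 1171/329) = 3.932 servings → $2.16.
tempeh only: max(1565/440, 1171/113) = 10.36 servings → $13.47.
tofu only: max(1565/141, 1171/132) = 11.1 servings → $12.21.
lentils + milk with both tight: 0.4308 servings and 3.519 servings → $2.11.
lentils + tempeh with both targets exact would need a negative amount; discard.
lentils + tofu with both tight: 0.9005 servings and 8.66 servings → $9.89.
milk + tempeh with both tight: 3.391 servings and 0.4893 servings → $2.50.
milk + tofu: intersection lies outside the first quadrant.
tempeh + tofu with both tight: 0.9839 servings and 8.029 servings → $10.11.
So the least-cost plan costs $2.11.

$2.11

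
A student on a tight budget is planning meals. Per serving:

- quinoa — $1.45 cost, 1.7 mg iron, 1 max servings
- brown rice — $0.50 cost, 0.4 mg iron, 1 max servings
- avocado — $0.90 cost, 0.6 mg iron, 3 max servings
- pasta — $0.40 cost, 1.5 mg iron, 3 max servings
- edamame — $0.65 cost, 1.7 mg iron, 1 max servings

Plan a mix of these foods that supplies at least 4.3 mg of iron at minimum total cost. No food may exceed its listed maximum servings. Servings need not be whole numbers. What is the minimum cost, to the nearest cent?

$1.15

Cost per mg of iron: pasta $0.2667, edamame $0.3824, quinoa $0.8529, brown rice $1.2500, avocado $1.5000.
Take 2.867 servings of pasta: +4.3 mg iron for $1.15 (total $1.15, still need 0.0 mg).
Filling from the cheapest source first is optimal under one linear minimum: $1.15.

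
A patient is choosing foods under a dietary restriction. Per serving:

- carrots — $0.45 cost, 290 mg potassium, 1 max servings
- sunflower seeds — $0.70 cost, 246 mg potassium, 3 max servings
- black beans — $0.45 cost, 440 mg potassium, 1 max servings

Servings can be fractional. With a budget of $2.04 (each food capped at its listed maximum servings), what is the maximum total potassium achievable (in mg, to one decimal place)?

Potassium per dollar: black beans 977.8, carrots 644.4, sunflower seeds 351.4.
Take 1 serving of black beans: spends $0.45, +440.0 mg potassium (running total 440.0 mg).
Take 1 serving of carrots: spends $0.45, +290.0 mg potassium (running total 730.0 mg).
Take 1.629 servings of sunflower seeds: spends $1.14, +400.6 mg potassium (running total 1130.6 mg).
Filling greedily by potassium-per-dollar is optimal for one linear limit, giving 1130.6 mg.

1130.6 mg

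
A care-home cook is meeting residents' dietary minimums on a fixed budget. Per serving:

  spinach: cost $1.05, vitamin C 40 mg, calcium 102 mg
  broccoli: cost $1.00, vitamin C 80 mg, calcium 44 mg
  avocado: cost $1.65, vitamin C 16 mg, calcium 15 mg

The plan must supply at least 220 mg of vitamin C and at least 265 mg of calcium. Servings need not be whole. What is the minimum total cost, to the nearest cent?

$3.74

With two linear requirements the optimum uses one or two foods; enumerate the corners.
spinach only: max(220/40, 265/102) = 5.5 servings → $5.78.
broccoli only: max(220/80, 265/44) = 6.023 servings → $6.02.
avocado only: max(220/16, 265/15) = 17.67 servings → $29.15.
spinach + broccoli with both tight: 1.8 servings and 1.85 servings → $3.74.
spinach + avocado with both tight: 0.9109 servings and 11.47 servings → $19.89.
broccoli + avocado: the both-tight solution has a negative serving — not a feasible corner.
The minimum over all feasible corners is $3.74.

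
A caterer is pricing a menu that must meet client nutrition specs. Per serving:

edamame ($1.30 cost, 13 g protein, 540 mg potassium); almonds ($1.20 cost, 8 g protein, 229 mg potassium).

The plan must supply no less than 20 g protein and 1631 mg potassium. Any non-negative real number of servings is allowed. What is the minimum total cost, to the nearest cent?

$3.93

For a min-cost LP with two ≥-constraints, a basic feasible solution has at most two positive variables.
edamame only: max(20/13, 1631/540) = 3.02 servings → $3.93.
almonds only: max(20/8, 1631/229) = 7.122 servings → $8.55.
edamame + almonds: intersection lies outside the first quadrant.
So the least-cost plan costs $3.93.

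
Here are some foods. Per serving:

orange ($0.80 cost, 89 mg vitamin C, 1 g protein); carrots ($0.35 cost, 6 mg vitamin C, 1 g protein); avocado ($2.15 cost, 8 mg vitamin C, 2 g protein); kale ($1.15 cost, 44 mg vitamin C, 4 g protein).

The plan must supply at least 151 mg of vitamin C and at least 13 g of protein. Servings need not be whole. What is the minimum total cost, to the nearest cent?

$3.79

Check every corner: each single food scaled to meet both minima, and each pair solved so both constraints bind.
orange only: max(151/89, 13/1) = 13 servings → $10.40.
carrots only: max(151/6, 13/1) = 25.17 servings → $8.81.
avocado only: max(151/8, 13/2) = 18.88 servings → $40.58.
kale only: max(151/44, 13/4) = 3.432 servings → $3.95.
orange + carrots with both tight: 0.8795 servings and 12.12 servings → $4.95.
orange + avocado with both tight: 1.165 servings and 5.918 servings → $13.65.
orange + kale with both tight: 0.1026 servings and 3.224 servings → $3.79.
carrots + avocado: intersection lies outside the first quadrant.
carrots + kale: the both-tight solution has a negative serving — not a feasible corner.
avocado + kale: the both-tight solution has a negative serving — not a feasible corner.
So the least-cost plan costs $3.79.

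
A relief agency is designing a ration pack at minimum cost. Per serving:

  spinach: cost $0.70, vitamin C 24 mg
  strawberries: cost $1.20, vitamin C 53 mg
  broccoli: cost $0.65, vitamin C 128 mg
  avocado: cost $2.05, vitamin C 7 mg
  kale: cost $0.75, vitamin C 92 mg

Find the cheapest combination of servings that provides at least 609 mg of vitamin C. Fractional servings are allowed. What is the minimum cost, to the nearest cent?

Cost per mg of vitamin C: broccoli $0.0051, kale $0.0082, strawberries $0.0226, spinach $0.0292, avocado $0.2929.
With no serving limits, use only broccoli: 609 mg / 128 mg = 4.758 servings × $0.65 = $3.09.

$3.09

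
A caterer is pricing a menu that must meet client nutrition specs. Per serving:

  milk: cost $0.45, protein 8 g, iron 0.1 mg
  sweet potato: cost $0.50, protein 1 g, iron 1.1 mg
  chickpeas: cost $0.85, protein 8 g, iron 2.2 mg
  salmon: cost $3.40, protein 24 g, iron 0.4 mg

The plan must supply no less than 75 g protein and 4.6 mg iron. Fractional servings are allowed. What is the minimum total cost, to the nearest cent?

Check every corner: each single food scaled to meet both minima, and each pair solved so both constraints bind.
milk only: max(75/8, 4.6/0.1) = 46 servings → $20.70.
sweet potato only: max(75/1, 4.6/1.1) = 75 servings → $37.50.
chickpeas only: max(75/8, 4.6/2.2) = 9.375 servings → $7.97.
salmon only: max(75/24, 4.6/0.4) = 11.5 servings → $39.10.
milk + sweet potato with both tight: 8.954 servings and 3.368 servings → $5.71.
milk + chickpeas with both tight: 7.631 servings and 1.744 servings → $4.92.
milk + salmon with both targets exact would need a negative amount; discard.
sweet potato + chickpeas: intersection lies outside the first quadrant.
sweet potato + salmon with both tight: 3.092 servings and 2.996 servings → $11.73.
chickpeas + salmon with both tight: 1.621 servings and 2.585 servings → $10.17.
Cheapest feasible corner: $4.92.

$4.92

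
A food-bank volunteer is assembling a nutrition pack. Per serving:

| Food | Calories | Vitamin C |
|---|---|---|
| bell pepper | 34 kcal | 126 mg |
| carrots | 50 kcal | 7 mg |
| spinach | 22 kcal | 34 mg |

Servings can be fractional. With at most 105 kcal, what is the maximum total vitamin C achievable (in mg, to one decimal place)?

Vitamin C per kcal: bell pepper 3.706, spinach 1.545, carrots 0.14.
With no serving limits, spend the whole calories allowance on bell pepper: 105 kcal / 34 kcal × 126 mg = 389.1 mg.

389.1 mg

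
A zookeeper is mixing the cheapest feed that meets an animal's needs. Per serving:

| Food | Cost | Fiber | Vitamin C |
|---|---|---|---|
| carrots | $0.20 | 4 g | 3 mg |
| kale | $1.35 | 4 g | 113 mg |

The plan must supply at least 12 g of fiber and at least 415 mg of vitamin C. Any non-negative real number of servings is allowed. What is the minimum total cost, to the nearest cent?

For a min-cost LP with two ≥-constraints, a basic feasible solution has at most two positive variables.
carrots only: max(12/4, 415/3) = 138.3 servings → $27.67.
kale only: max(12/4, 415/113) = 3.673 servings → $4.96.
carrots + kale: the both-tight solution has a negative serving — not a feasible corner.
The minimum over all feasible corners is $4.96.

$4.96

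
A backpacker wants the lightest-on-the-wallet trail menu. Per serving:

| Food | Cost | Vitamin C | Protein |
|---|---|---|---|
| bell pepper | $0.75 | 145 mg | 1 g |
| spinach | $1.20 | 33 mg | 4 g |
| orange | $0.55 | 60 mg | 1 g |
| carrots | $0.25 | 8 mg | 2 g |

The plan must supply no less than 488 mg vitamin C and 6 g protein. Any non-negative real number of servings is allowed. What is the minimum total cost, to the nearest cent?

A basic optimal solution has at most two foods positive. Try each food alone and each pair with both targets met exactly.
bell pepper only: max(488/145, 6/1) = 6 servings → $4.50.
spinach only: max(488/33, 6/4) = 14.79 servings → $17.75.
orange only: max(488/60, 6/1) = 8.133 servings → $4.47.
carrots only: max(488/8, 6/2) = 61 servings → $15.25.
bell pepper + spinach with both tight: 3.207 servings and 0.6984 servings → $3.24.
bell pepper + orange with both tight: 1.506 servings and 4.494 servings → $3.60.
bell pepper + carrots with both tight: 3.291 servings and 1.355 servings → $2.81.
spinach + orange: intersection lies outside the first quadrant.
spinach + carrots: the both-tight solution has a negative serving — not a feasible corner.
orange + carrots: the both-tight solution has a negative serving — not a feasible corner.
The minimum over all feasible corners is $2.81.

$2.81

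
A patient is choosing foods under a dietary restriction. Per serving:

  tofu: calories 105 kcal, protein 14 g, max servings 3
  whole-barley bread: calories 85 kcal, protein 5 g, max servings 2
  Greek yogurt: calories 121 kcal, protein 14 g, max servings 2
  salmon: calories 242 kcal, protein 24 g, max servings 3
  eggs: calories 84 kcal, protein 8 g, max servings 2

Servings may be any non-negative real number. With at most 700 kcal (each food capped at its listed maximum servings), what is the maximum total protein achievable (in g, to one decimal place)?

84.2 g

Protein per kcal: tofu 0.1333, Greek yogurt 0.1157, salmon 0.09917, eggs 0.09524, whole-barley bread 0.05882.
Take 3 servings of tofu: uses 315 kcal, +42.0 g protein (running total 42.0 g).
Take 2 servings of Greek yogurt: uses 242 kcal, +28.0 g protein (running total 70.0 g).
Take 0.5909 servings of salmon: uses 143 kcal, +14.2 g protein (running total 84.2 g).
Greedy by best ratio exhausts the calories allowance optimally: 84.2 g.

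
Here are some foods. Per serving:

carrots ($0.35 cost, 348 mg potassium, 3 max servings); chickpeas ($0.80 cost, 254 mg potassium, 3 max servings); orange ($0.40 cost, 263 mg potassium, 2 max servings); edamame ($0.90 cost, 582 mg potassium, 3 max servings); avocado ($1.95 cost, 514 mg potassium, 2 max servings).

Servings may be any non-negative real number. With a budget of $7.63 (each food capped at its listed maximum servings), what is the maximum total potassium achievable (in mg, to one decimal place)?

4257.2 mg

Potassium per dollar: carrots 994.3, orange 657.5, edamame 646.7, chickpeas 317.5, avocado 263.6.
Take 3 servings of carrots: spends $1.05, +1044.0 mg potassium (running total 1044.0 mg).
Take 2 servings of orange: spends $0.80, +526.0 mg potassium (running total 1570.0 mg).
Take 3 servings of edamame: spends $2.70, +1746.0 mg potassium (running total 3316.0 mg).
Take 3 servings of chickpeas: spends $2.40, +762.0 mg potassium (running total 4078.0 mg).
Take 0.3487 servings of avocado: spends $0.68, +179.2 mg potassium (running total 4257.2 mg).
Greedy by best ratio exhausts the cost allowance optimally: 4257.2 mg.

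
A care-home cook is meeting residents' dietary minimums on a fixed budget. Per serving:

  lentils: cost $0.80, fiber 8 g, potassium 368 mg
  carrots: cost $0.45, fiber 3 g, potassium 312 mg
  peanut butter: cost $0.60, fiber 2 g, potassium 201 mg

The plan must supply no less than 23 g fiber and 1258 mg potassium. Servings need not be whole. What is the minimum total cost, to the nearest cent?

$2.47

Check every corner: each single food scaled to meet both minima, and each pair solved so both constraints bind.
lentils only: max(23/8, 1258/368) = 3.418 servings → $2.73.
carrots only: max(23/3, 1258/312) = 7.667 servings → $3.45.
peanut butter only: max(23/2, 1258/201) = 11.5 servings → $6.90.
lentils + carrots with both tight: 2.444 servings and 1.149 servings → $2.47.
lentils + peanut butter with both tight: 2.416 servings and 1.835 servings → $3.03.
carrots + peanut butter: the both-tight solution has a negative serving — not a feasible corner.
So the least-cost plan costs $2.47.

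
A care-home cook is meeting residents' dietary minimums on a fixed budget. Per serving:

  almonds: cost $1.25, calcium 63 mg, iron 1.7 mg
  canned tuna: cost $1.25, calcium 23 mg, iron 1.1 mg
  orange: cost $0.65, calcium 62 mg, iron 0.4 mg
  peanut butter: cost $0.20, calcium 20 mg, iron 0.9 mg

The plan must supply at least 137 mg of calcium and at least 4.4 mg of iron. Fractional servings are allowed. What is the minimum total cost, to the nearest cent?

An LP optimum is at a vertex; with two nutrient constraints at most two foods are used. Check each candidate.
almonds only: max(137/63, 4.4/1.7) = 2.588 servings → $3.24.
canned tuna only: max(137/23, 4.4/1.1) = 5.957 servings → $7.45.
orange only: max(137/62, 4.4/0.4) = 11 servings → $7.15.
peanut butter only: max(137/20, 4.4/0.9) = 6.85 servings → $1.37.
almonds + canned tuna with both tight: 1.639 servings and 1.467 servings → $3.88.
almonds + orange: intersection lies outside the first quadrant.
almonds + peanut butter with both tight: 1.555 servings and 1.952 servings → $2.33.
canned tuna + orange with both tight: 3.695 servings and 0.839 servings → $5.16.
canned tuna + peanut butter with both targets exact would need a negative amount; discard.
orange + peanut butter with both tight: 0.7385 servings and 4.561 servings → $1.39.
So the least-cost plan costs $1.37.

$1.37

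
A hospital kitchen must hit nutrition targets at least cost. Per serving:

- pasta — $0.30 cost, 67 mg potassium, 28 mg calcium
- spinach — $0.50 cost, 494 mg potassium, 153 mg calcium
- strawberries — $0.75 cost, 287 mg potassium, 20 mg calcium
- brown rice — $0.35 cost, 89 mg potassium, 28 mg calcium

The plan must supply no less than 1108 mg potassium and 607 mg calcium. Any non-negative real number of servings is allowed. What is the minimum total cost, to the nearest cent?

pasta only: max(1108/67, 607/28) = 21.68 servings → $6.50.
spinach only: max(1108/494, 607/153) = 3.967 servings → $1.98.
strawberries only: max(1108/287, 607/20) = 30.35 servings → $22.76.
brown rice only: max(1108/89, 607/28) = 21.68 servings → $7.59.
pasta + spinach: intersection lies outside the first quadrant.
pasta + strawberries with both targets exact would need a negative amount; discard.
pasta + brown rice: the both-tight solution has a negative serving — not a feasible corner.
spinach + strawberries: the both-tight solution has a negative serving — not a feasible corner.
spinach + brown rice with both targets exact would need a negative amount; discard.
strawberries + brown rice: intersection lies outside the first quadrant.
The minimum over all feasible corners is $1.98.

$1.98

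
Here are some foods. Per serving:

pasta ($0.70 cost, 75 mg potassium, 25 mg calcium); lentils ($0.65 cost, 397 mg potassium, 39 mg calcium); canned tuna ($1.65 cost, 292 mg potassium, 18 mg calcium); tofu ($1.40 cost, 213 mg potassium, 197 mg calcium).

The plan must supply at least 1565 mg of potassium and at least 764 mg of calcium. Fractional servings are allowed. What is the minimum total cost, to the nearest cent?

At the optimum either one food covers both requirements or two foods hit both targets exactly; no other combination can be cheaper.
pasta only: max(1565/75, 764/25) = 30.56 servings → $21.39.
lentils only: max(1565/397, 764/39) = 19.59 servings → $12.73.
canned tuna only: max(1565/292, 764/18) = 42.44 servings → $70.03.
tofu only: max(1565/213, 764/197) = 7.347 servings → $10.29.
pasta + lentils: the both-tight solution has a negative serving — not a feasible corner.
pasta + canned tuna: intersection lies outside the first quadrant.
pasta + tofu with both tight: 15.4 servings and 1.923 servings → $13.48.
lentils + canned tuna with both targets exact would need a negative amount; discard.
lentils + tofu with both tight: 2.083 servings and 3.466 servings → $6.21.
canned tuna + tofu with both tight: 2.711 servings and 3.63 servings → $9.56.
Cheapest feasible corner: $6.21.

$6.21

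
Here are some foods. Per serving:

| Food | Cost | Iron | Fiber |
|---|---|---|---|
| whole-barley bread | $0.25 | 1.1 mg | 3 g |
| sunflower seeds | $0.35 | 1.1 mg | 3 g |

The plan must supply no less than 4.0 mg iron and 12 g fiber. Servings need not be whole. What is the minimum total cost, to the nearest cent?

The cheapest plan sits at a corner of the feasible region — with two constraints it uses at most two foods.
whole-barley bread only: max(4.0/1.1, 12/3) = 4 servings → $1.00.
sunflower seeds only: max(4.0/1.1, 12/3) = 4 servings → $1.40.
whole-barley bread + sunflower seeds (both tight): parallel constraints — no distinct corner.
The minimum over all feasible corners is $1.00.

$1.00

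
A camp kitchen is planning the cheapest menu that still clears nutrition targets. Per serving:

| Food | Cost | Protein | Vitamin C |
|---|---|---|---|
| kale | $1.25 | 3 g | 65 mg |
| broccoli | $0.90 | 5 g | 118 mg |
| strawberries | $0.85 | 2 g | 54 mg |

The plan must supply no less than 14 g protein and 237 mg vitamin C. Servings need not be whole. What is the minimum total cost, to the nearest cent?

Minimising a linear cost over {protein ≥ 14, vitamin C ≥ 237, servings ≥ 0} — the optimum is at a vertex, using one or two foods.
kale only: max(14/3, 237/65) = 4.667 servings → $5.83.
broccoli only: max(14/5, 237/118) = 2.8 servings → $2.52.
strawberries only: max(14/2, 237/54) = 7 servings → $5.95.
kale + broccoli: intersection lies outside the first quadrant.
kale + strawberries: intersection lies outside the first quadrant.
broccoli + strawberries with both targets exact would need a negative amount; discard.
So the least-cost plan costs $2.52.

$2.52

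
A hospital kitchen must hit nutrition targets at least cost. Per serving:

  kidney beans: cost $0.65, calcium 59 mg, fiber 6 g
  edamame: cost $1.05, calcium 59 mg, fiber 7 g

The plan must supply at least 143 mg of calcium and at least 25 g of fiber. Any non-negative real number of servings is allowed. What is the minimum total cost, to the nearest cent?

The cheapest plan sits at a corner of the feasible region — with two constraints it uses at most two foods.
kidney beans only: max(143/59, 25/6) = 4.167 servings → $2.71.
edamame only: max(143/59, 25/7) = 3.571 servings → $3.75.
kidney beans + edamame: the both-tight solution has a negative serving — not a feasible corner.
The minimum over all feasible corners is $2.71.

$2.71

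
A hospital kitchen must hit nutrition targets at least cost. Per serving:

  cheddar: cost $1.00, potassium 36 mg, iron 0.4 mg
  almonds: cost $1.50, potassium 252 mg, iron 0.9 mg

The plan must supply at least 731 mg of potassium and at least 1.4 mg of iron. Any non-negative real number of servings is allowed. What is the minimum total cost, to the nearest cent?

$4.35

A basic optimal solution has at most two foods positive. Try each food alone and each pair with both targets met exactly.
cheddar only: max(731/36, 1.4/0.4) = 20.31 servings → $20.31.
almonds only: max(731/252, 1.4/0.9) = 2.901 servings → $4.35.
cheddar + almonds: the both-tight solution has a negative serving — not a feasible corner.
So the least-cost plan costs $4.35.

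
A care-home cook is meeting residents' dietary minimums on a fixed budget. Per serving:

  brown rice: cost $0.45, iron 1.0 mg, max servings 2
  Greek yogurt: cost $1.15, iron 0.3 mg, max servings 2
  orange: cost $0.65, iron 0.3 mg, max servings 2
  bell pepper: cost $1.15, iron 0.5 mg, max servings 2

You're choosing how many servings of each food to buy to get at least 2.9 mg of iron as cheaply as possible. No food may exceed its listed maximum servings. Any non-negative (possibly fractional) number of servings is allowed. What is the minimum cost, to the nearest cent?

$2.89

Cost per mg of iron: brown rice $0.4500, orange $2.1667, bell pepper $2.3000, Greek yogurt $3.8333.
Take 2 servings of brown rice: +2.0 mg iron for $0.90 (total $0.90, still need 0.9 mg).
Take 2 servings of orange: +0.6 mg iron for $1.30 (total $2.20, still need 0.3 mg).
Take 0.6 servings of bell pepper: +0.3 mg iron for $0.69 (total $2.89, still need 0.0 mg).
Greedy by cheapest-per-mg is optimal for a single linear constraint, so the minimum cost is $2.89.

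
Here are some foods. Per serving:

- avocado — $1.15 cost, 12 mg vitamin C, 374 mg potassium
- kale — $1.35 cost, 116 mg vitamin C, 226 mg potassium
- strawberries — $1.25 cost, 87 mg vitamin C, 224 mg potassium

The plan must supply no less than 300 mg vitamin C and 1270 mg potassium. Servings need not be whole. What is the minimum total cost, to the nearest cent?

$5.47

avocado only: max(300/12, 1270/374) = 25 servings → $28.75.
kale only: max(300/116, 1270/226) = 5.619 servings → $7.59.
strawberries only: max(300/87, 1270/224) = 5.67 servings → $7.09.
avocado + kale with both tight: 1.955 servings and 2.384 servings → $5.47.
avocado + strawberries with both tight: 1.45 servings and 3.248 servings → $5.73.
kale + strawberries with both targets exact would need a negative amount; discard.
So the least-cost plan costs $5.47.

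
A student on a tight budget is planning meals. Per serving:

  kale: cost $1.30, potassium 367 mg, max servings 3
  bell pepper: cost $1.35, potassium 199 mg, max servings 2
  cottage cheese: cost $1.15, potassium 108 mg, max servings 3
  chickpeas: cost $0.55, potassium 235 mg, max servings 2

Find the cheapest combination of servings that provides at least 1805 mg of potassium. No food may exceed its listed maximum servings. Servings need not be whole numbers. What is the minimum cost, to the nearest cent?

$6.59

Cost per mg of potassium: chickpeas $0.0023, kale $0.0035, bell pepper $0.0068, cottage cheese $0.0106.
Take 2 servings of chickpeas: +470.0 mg potassium for $1.10 (total $1.10, still need 1335.0 mg).
Take 3 servings of kale: +1101.0 mg potassium for $3.90 (total $5.00, still need 234.0 mg).
Take 1.176 servings of bell pepper: +234.0 mg potassium for $1.59 (total $6.59, still need 0.0 mg).
Filling from the cheapest source first is optimal under one linear minimum: $6.59.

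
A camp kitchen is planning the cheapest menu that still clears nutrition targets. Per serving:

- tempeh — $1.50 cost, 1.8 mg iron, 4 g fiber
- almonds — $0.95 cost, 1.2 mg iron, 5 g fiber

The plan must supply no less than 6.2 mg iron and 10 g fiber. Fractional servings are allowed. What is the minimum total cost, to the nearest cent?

$4.91

An LP optimum is at a vertex; with two nutrient constraints at most two foods are used. Check each candidate.
tempeh only: max(6.2/1.8, 10/4) = 3.444 servings → $5.17.
almonds only: max(6.2/1.2, 10/5) = 5.167 servings → $4.91.
tempeh + almonds: intersection lies outside the first quadrant.
The minimum over all feasible corners is $4.91.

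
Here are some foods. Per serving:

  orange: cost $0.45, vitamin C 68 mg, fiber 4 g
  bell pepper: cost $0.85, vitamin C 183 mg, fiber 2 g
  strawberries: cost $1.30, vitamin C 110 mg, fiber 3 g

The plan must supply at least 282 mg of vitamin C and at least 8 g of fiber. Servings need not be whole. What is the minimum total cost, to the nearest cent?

With two linear requirements the optimum uses one or two foods; enumerate the corners.
orange only: max(282/68, 8/4) = 4.147 servings → $1.87.
bell pepper only: max(282/183, 8/2) = 4 servings → $3.40.
strawberries only: max(282/110, 8/3) = 2.667 servings → $3.47.
orange + bell pepper with both tight: 1.51 servings and 0.9799 servings → $1.51.
orange + strawberries with both tight: 0.1441 servings and 2.475 servings → $3.28.
bell pepper + strawberries: intersection lies outside the first quadrant.
The minimum over all feasible corners is $1.51.

$1.51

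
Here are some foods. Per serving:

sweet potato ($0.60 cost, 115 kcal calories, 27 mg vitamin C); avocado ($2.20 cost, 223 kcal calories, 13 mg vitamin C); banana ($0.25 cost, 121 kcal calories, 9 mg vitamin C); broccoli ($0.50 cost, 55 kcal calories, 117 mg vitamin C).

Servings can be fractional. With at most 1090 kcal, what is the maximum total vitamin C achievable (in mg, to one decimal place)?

2318.7 mg

Vitamin C per kcal: broccoli 2.127, sweet potato 0.2348, banana 0.07438, avocado 0.0583.
With no serving limits, spend the whole calories allowance on broccoli: 1090 kcal / 55 kcal × 117 mg = 2318.7 mg.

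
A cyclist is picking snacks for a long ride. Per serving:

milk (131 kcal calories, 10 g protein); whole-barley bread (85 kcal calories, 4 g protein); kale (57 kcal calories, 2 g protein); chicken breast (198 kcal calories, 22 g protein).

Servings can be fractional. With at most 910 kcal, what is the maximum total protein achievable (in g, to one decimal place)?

Protein per kcal: chicken breast 0.1111, milk 0.07634, whole-barley bread 0.04706, kale 0.03509.
With no serving limits, spend the whole calories allowance on chicken breast: 910 kcal / 198 kcal × 22 g = 101.1 g.

101.1 g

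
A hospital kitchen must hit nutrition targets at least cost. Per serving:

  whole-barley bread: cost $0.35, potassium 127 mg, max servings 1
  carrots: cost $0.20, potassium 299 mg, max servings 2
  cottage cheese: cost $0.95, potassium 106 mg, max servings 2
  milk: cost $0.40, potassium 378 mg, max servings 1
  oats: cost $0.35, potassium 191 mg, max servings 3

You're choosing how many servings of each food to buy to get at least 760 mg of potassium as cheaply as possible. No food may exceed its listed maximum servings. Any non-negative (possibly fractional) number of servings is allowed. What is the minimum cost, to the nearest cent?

Cost per mg of potassium: carrots $0.0007, milk $0.0011, oats $0.0018, whole-barley bread $0.0028, cottage cheese $0.0090.
Take 2 servings of carrots: +598.0 mg potassium for $0.40 (total $0.40, still need 162.0 mg).
Take 0.4286 servings of milk: +162.0 mg potassium for $0.17 (total $0.57, still need 0.0 mg).
Greedy by cheapest-per-mg is optimal for a single linear constraint, so the minimum cost is $0.57.

$0.57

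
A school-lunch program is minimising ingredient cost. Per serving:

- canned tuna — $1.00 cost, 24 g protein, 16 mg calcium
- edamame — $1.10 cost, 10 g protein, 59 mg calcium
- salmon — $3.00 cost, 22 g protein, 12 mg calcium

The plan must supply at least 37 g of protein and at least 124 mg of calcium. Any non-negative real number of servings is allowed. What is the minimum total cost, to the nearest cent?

$2.84

The cheapest plan sits at a corner of the feasible region — with two constraints it uses at most two foods.
canned tuna only: max(37/24, 124/16) = 7.75 servings → $7.75.
edamame only: max(37/10, 124/59) = 3.7 servings → $4.07.
salmon only: max(37/22, 124/12) = 10.33 servings → $31.00.
canned tuna + edamame with both tight: 0.7508 servings and 1.898 servings → $2.84.
canned tuna + salmon: intersection lies outside the first quadrant.
edamame + salmon with both tight: 1.939 servings and 0.8005 servings → $4.53.
Cheapest feasible corner: $2.84.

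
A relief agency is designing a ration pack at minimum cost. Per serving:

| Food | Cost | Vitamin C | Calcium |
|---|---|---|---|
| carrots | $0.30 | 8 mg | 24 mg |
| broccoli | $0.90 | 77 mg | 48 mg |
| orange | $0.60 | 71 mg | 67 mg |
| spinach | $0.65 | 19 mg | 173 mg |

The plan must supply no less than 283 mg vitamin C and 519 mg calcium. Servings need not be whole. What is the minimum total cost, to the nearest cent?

carrots only: max(283/8, 519/24) = 35.38 servings → $10.61.
broccoli only: max(283/77, 519/48) = 10.81 servings → $9.73.
orange only: max(283/71, 519/67) = 7.746 servings → $4.65.
spinach only: max(283/19, 519/173) = 14.89 servings → $9.68.
carrots + broccoli with both tight: 18.02 servings and 1.803 servings → $7.03.
carrots + orange with both tight: 15.32 servings and 2.26 servings → $5.95.
carrots + spinach: intersection lies outside the first quadrant.
broccoli + orange: the both-tight solution has a negative serving — not a feasible corner.
broccoli + spinach with both tight: 3.151 servings and 2.126 servings → $4.22.
orange + spinach with both tight: 3.551 servings and 1.625 servings → $3.19.
So the least-cost plan costs $3.19.

$3.19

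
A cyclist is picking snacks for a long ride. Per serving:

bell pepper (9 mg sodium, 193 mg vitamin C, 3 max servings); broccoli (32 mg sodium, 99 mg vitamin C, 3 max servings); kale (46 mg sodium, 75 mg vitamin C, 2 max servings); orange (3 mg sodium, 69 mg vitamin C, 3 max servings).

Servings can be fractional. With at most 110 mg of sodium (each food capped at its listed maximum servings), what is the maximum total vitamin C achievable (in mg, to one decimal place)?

Vitamin C per mg sodium: orange 23, bell pepper 21.44, broccoli 3.094, kale 1.63.
Take 3 servings of orange: uses 9 mg sodium, +207.0 mg vitamin C (running total 207.0 mg).
Take 3 servings of bell pepper: uses 27 mg sodium, +579.0 mg vitamin C (running total 786.0 mg).
Take 2.312 servings of broccoli: uses 74 mg sodium, +228.9 mg vitamin C (running total 1014.9 mg).
Greedy by best ratio exhausts the sodium allowance optimally: 1014.9 mg.

1014.9 mg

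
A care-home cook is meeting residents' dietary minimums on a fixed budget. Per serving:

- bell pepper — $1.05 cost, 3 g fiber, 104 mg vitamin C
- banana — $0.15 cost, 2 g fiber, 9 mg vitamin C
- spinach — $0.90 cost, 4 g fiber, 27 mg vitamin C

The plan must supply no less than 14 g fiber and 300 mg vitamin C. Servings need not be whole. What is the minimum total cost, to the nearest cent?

$3.21

With two linear requirements the optimum uses one or two foods; enumerate the corners.
bell pepper only: max(14/3, 300/104) = 4.667 servings → $4.90.
banana only: max(14/2, 300/9) = 33.33 servings → $5.00.
spinach only: max(14/4, 300/27) = 11.11 servings → $10.00.
bell pepper + banana with both tight: 2.619 servings and 3.072 servings → $3.21.
bell pepper + spinach with both tight: 2.454 servings and 1.66 servings → $4.07.
banana + spinach with both targets exact would need a negative amount; discard.
Cheapest feasible corner: $3.21.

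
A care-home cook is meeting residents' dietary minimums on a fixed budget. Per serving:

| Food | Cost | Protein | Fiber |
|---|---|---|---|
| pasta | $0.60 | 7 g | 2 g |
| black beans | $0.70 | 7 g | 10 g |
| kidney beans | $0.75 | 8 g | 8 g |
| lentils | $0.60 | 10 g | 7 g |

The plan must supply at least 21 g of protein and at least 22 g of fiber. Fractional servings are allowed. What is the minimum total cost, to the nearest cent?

$1.66

pasta only: max(21/7, 22/2) = 11 servings → $6.60.
black beans only: max(21/7, 22/10) = 3 servings → $2.10.
kidney beans only: max(21/8, 22/8) = 2.75 servings → $2.06.
lentils only: max(21/10, 22/7) = 3.143 servings → $1.89.
pasta + black beans with both tight: 1 serving and 2 servings → $2.00.
pasta + kidney beans: intersection lies outside the first quadrant.
pasta + lentils with both targets exact would need a negative amount; discard.
black beans + kidney beans with both tight: 0.3333 servings and 2.333 servings → $1.98.
black beans + lentils with both tight: 1.431 servings and 1.098 servings → $1.66.
kidney beans + lentils with both targets exact would need a negative amount; discard.
The minimum over all feasible corners is $1.66.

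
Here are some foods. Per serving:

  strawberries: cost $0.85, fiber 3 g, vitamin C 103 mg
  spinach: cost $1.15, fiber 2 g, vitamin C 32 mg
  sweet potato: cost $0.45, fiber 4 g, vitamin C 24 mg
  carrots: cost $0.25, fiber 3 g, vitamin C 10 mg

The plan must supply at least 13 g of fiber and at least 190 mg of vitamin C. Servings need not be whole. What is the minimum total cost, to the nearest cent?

$2.03

Check every corner: each single food scaled to meet both minima, and each pair solved so both constraints bind.
strawberries only: max(13/3, 190/103) = 4.333 servings → $3.68.
spinach only: max(13/2, 190/32) = 6.5 servings → $7.47.
sweet potato only: max(13/4, 190/24) = 7.917 servings → $3.56.
carrots only: max(13/3, 190/10) = 19 servings → $4.75.
strawberries + spinach: the both-tight solution has a negative serving — not a feasible corner.
strawberries + sweet potato with both tight: 1.318 servings and 2.262 servings → $2.14.
strawberries + carrots with both tight: 1.577 servings and 2.756 servings → $2.03.
spinach + sweet potato with both tight: 5.6 servings and 0.45 servings → $6.64.
spinach + carrots with both tight: 5.789 servings and 0.4737 servings → $6.78.
sweet potato + carrots with both targets exact would need a negative amount; discard.
So the least-cost plan costs $2.03.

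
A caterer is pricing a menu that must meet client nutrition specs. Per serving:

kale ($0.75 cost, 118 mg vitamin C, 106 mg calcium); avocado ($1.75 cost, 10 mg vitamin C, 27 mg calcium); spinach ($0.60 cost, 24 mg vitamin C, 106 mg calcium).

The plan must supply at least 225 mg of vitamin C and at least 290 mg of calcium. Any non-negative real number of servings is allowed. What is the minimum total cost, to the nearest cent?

The cheapest plan sits at a corner of the feasible region — with two constraints it uses at most two foods.
kale only: max(225/118, 290/106) = 2.736 servings → $2.05.
avocado only: max(225/10, 290/27) = 22.5 servings → $39.38.
spinach only: max(225/24, 290/106) = 9.375 servings → $5.62.
kale + avocado with both tight: 1.493 servings and 4.878 servings → $9.66.
kale + spinach with both tight: 1.695 servings and 1.041 servings → $1.90.
avocado + spinach: intersection lies outside the first quadrant.
Cheapest feasible corner: $1.90.

$1.90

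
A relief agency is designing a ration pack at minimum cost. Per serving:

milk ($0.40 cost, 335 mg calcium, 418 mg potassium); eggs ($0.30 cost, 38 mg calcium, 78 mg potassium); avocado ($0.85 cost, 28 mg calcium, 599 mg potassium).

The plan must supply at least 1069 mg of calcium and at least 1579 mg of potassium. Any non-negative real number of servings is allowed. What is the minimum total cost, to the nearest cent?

Compare the cost at each extreme point of the feasible region.
milk only: max(1069/335, 1579/418) = 3.778 servings → $1.51.
eggs only: max(1069/38, 1579/78) = 28.13 servings → $8.44.
avocado only: max(1069/28, 1579/599) = 38.18 servings → $32.45.
milk + eggs with both tight: 2.282 servings and 8.015 servings → $3.32.
milk + avocado with both tight: 3.155 servings and 0.4346 servings → $1.63.
eggs + avocado: the both-tight solution has a negative serving — not a feasible corner.
The minimum over all feasible corners is $1.51.

$1.51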